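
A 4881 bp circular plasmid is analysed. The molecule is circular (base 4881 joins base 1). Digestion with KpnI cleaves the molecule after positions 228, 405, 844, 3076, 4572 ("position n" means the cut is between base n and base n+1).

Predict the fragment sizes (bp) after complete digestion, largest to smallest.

2232, 1496, 537, 439, 177 bp

Circular molecule, 5 cuts → 5 fragments:
  405 − 228 = 177 bp
  844 − 405 = 439 bp
  3076 − 844 = 2232 bp
  4572 − 3076 = 1496 bp
  wrap: 4881 − 4572 + 228 = 537 bp
Sorted largest to smallest: 2232, 1496, 537, 439, 177 bp.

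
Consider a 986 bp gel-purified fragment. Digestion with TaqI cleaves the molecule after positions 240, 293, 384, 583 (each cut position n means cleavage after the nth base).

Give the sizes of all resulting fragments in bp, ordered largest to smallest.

403, 240, 199, 91, 53 bp

Linear molecule, 4 cuts → 5 fragments:
  240 − 0 = 240 bp
  293 − 240 = 53 bp
  384 − 293 = 91 bp
  583 − 384 = 199 bp
  986 − 583 = 403 bp
Sorted largest to smallest: 403, 240, 199, 91, 53 bp.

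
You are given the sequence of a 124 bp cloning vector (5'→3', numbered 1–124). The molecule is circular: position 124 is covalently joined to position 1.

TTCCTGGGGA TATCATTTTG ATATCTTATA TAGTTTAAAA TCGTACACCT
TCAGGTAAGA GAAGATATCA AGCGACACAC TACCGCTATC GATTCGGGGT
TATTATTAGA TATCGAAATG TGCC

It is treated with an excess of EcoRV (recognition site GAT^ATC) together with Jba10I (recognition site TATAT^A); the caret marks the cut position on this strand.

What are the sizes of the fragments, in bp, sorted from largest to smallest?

45, 35, 24, 11, 9 bp

EcoRV sites (GATATC) start at positions 9, 20, 64, 109.
EcoRV cuts after base 3 of each site, so after positions 11, 22, 66, 111.
The Jba10I site (TATATA) starts at position 27.
Jba10I cuts after base 5 of each site (before the last base), so after position 31.
Combined cut positions: 11, 22, 31, 66, 111.
Circular molecule, 5 cuts → 5 fragments:
  12–22 → 11 bp
  23–31 → 9 bp
  32–66 → 35 bp
  67–111 → 45 bp
  112–124 then 1–11 → 13 + 11 = 24 bp
Sorted largest to smallest: 45, 35, 24, 11, 9 bp.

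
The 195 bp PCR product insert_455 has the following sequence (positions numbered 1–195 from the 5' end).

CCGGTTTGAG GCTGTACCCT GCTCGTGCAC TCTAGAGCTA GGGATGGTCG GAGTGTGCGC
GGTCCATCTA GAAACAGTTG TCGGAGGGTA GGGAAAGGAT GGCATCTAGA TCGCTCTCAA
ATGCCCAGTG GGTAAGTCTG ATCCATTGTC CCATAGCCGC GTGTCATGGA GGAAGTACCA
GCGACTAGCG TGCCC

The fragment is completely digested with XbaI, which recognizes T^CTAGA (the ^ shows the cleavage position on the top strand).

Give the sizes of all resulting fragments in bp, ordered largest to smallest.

90, 38, 36, 31 bp

XbaI sites (TCTAGA) start at positions 31, 67, 105.
XbaI cuts after the first base of each site, so after positions 31, 67, 105.
Linear molecule, 3 cuts → 4 fragments:
  1–31 → 31 bp
  32–67 → 36 bp
  68–105 → 38 bp
  106–195 → 90 bp
Sorted largest to smallest: 90, 38, 36, 31 bp.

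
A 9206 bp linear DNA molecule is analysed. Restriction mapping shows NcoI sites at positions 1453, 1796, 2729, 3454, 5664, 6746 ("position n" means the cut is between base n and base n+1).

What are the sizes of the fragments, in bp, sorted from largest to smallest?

2460, 2210, 1453, 1082, 933, 725, 343 bp

Linear molecule, 6 cuts → 7 fragments:
  1453 − 0 = 1453 bp
  1796 − 1453 = 343 bp
  2729 − 1796 = 933 bp
  3454 − 2729 = 725 bp
  5664 − 3454 = 2210 bp
  6746 − 5664 = 1082 bp
  9206 − 6746 = 2460 bp
Sorted largest to smallest: 2460, 2210, 1453, 1082, 933, 725, 343 bp.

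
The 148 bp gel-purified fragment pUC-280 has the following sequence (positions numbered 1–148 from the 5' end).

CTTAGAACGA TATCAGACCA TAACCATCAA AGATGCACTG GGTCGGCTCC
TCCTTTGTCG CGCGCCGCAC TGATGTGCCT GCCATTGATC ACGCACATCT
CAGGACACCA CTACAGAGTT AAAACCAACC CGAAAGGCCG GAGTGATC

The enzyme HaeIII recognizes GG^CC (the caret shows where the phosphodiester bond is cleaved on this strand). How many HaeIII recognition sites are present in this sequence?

1

GGCC occurs starting at position 136.
HaeIII cuts at 1 site.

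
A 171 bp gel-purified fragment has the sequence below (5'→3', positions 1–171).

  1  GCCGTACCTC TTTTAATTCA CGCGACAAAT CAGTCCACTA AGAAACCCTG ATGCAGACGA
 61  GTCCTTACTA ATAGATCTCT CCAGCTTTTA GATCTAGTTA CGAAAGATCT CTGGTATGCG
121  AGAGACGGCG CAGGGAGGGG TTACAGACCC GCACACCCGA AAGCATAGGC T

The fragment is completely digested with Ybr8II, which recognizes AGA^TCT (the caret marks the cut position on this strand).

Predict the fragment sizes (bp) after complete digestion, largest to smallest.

75, 64, 17, 15 bp

Ybr8II sites (AGATCT) start at positions 73, 90, 105.
Ybr8II cuts after base 3 of each site, so after positions 75, 92, 107.
Linear molecule, 3 cuts → 4 fragments:
  1–75 → 75 bp
  76–92 → 17 bp
  93–107 → 15 bp
  108–171 → 64 bp
Sorted largest to smallest: 75, 64, 17, 15 bp.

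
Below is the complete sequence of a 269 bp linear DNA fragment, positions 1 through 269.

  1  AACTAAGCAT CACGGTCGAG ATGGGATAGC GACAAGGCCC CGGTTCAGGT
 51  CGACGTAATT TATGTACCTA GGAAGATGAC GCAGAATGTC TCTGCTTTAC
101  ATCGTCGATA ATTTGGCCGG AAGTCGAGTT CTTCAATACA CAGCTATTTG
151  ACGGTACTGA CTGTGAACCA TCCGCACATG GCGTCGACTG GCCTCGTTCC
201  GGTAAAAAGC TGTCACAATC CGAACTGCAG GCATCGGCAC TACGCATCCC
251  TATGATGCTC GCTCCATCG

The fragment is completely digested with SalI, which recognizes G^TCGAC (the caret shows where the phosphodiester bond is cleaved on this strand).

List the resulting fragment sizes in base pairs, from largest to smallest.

SalI sites (GTCGAC) start at positions 49, 183.
SalI cuts after the first base of each site, so after positions 49, 183.
Linear molecule, 2 cuts → 3 fragments:
  1–49 → 49 bp
  50–183 → 134 bp
  184–269 → 86 bp
Sorted largest to smallest: 134, 86, 49 bp.

134, 86, 49 bp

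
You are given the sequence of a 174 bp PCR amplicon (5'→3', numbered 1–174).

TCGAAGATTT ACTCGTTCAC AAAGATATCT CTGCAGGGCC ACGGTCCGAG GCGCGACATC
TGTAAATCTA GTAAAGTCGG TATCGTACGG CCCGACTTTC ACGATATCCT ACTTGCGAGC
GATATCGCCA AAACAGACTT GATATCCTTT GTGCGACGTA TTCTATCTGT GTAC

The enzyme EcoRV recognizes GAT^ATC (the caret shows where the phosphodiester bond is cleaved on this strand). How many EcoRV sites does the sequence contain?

4

GATATC occurs starting at positions 24, 103, 121, 141.
EcoRV cuts at 4 sites.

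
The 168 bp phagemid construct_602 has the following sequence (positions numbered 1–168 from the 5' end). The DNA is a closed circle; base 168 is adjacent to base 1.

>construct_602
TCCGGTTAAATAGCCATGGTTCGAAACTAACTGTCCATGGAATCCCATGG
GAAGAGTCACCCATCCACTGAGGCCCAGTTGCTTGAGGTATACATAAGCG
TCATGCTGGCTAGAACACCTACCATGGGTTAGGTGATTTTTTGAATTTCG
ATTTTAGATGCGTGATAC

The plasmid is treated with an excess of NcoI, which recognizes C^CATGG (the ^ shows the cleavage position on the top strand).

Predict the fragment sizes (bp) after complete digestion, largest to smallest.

NcoI sites (CCATGG) start at positions 14, 35, 45, 122.
NcoI cuts after the first base of each site, so after positions 14, 35, 45, 122.
Circular molecule, 4 cuts → 4 fragments:
  15–35 → 21 bp
  36–45 → 10 bp
  46–122 → 77 bp
  123–168 then 1–14 → 46 + 14 = 60 bp
Sorted largest to smallest: 77, 60, 21, 10 bp.

77, 60, 21, 10 bp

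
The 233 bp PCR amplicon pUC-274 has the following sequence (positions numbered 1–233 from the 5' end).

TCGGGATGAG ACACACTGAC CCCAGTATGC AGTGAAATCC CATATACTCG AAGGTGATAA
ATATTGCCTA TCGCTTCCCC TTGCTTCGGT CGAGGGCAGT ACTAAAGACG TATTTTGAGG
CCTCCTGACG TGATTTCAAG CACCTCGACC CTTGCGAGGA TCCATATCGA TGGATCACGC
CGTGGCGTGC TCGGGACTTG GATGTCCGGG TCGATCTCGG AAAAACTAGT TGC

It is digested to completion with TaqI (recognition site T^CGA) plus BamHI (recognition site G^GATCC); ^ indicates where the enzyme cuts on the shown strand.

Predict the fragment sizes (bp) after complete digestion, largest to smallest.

55, 48, 44, 42, 22, 13, 9 bp

TaqI sites (TCGA) start at positions 48, 90, 145, 167, 211.
TaqI cuts after the first base of each site, so after positions 48, 90, 145, 167, 211.
The BamHI site (GGATCC) starts at position 158.
BamHI cuts after the first base of each site, so after position 158.
Combined cut positions: 48, 90, 145, 158, 167, 211.
Linear molecule, 6 cuts → 7 fragments:
  1–48 → 48 bp
  49–90 → 42 bp
  91–145 → 55 bp
  146–158 → 13 bp
  159–167 → 9 bp
  168–211 → 44 bp
  212–233 → 22 bp
Sorted largest to smallest: 55, 48, 44, 42, 22, 13, 9 bp.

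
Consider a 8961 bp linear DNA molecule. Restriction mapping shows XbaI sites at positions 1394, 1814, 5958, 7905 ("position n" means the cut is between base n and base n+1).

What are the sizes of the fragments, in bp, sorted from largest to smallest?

4144, 1947, 1394, 1056, 420 bp

Linear molecule, 4 cuts → 5 fragments:
  1394 − 0 = 1394 bp
  1814 − 1394 = 420 bp
  5958 − 1814 = 4144 bp
  7905 − 5958 = 1947 bp
  8961 − 7905 = 1056 bp
Sorted largest to smallest: 4144, 1947, 1394, 1056, 420 bp.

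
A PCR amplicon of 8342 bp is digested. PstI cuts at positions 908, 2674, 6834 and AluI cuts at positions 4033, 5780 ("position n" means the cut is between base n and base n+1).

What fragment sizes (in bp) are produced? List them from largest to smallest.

1766, 1747, 1508, 1359, 1054, 908 bp

Combined cut positions (sorted): 908, 2674, 4033, 5780, 6834.
Linear molecule, 5 cuts → 6 fragments:
  908 − 0 = 908 bp
  2674 − 908 = 1766 bp
  4033 − 2674 = 1359 bp
  5780 − 4033 = 1747 bp
  6834 − 5780 = 1054 bp
  8342 − 6834 = 1508 bp
Sorted largest to smallest: 1766, 1747, 1508, 1359, 1054, 908 bp.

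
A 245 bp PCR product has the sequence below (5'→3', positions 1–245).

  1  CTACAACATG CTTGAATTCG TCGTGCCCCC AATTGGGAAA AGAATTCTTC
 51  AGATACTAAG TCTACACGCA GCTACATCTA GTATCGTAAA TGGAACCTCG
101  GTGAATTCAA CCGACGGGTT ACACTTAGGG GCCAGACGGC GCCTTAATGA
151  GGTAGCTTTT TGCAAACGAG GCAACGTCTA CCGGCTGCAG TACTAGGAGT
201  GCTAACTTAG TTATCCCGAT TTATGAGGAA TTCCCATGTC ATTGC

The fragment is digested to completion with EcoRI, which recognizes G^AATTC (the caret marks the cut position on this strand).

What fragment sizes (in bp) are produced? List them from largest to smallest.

EcoRI sites (GAATTC) start at positions 14, 42, 103, 228.
EcoRI cuts after the first base of each site, so after positions 14, 42, 103, 228.
Linear molecule, 4 cuts → 5 fragments:
  1–14 → 14 bp
  15–42 → 28 bp
  43–103 → 61 bp
  104–228 → 125 bp
  229–245 → 17 bp
Sorted largest to smallest: 125, 61, 28, 17, 14 bp.

125, 61, 28, 17, 14 bp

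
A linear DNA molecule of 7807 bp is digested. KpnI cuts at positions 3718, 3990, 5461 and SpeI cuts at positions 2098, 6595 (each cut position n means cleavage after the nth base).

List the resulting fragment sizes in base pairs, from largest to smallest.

Combined cut positions (sorted): 2098, 3718, 3990, 5461, 6595.
Linear molecule, 5 cuts → 6 fragments:
  2098 − 0 = 2098 bp
  3718 − 2098 = 1620 bp
  3990 − 3718 = 272 bp
  5461 − 3990 = 1471 bp
  6595 − 5461 = 1134 bp
  7807 − 6595 = 1212 bp
Sorted largest to smallest: 2098, 1620, 1471, 1212, 1134, 272 bp.

2098, 1620, 1471, 1212, 1134, 272 bp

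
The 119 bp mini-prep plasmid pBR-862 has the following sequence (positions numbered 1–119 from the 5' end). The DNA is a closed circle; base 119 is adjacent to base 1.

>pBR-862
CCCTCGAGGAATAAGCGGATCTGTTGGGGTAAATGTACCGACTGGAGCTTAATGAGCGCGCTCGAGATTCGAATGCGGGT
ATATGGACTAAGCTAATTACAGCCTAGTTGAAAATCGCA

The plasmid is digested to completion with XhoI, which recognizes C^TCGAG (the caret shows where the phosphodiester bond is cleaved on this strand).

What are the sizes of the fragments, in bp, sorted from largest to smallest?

XhoI sites (CTCGAG) start at positions 3, 61.
XhoI cuts after the first base of each site, so after positions 3, 61.
Circular molecule, 2 cuts → 2 fragments:
  4–61 → 58 bp
  62–119 then 1–3 → 58 + 3 = 61 bp
Sorted largest to smallest: 61, 58 bp.

61, 58 bp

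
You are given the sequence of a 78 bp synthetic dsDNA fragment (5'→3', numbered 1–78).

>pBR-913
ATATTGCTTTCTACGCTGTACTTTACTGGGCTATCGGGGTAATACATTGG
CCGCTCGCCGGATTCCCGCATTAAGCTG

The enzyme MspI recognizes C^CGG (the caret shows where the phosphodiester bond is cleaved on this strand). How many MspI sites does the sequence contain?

1

CCGG occurs starting at position 58.
MspI cuts at 1 site.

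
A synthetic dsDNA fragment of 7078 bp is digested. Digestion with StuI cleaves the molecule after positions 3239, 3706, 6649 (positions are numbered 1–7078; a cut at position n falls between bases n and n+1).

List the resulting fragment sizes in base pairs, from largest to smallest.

3239, 2943, 467, 429 bp

Linear molecule, 3 cuts → 4 fragments:
  3239 − 0 = 3239 bp
  3706 − 3239 = 467 bp
  6649 − 3706 = 2943 bp
  7078 − 6649 = 429 bp
Sorted largest to smallest: 3239, 2943, 467, 429 bp.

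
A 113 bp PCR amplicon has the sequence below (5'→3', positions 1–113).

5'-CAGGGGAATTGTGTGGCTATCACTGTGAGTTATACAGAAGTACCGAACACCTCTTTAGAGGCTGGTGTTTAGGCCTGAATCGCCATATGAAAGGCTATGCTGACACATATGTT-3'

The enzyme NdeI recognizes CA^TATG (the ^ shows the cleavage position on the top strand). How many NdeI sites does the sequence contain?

2

CATATG occurs starting at positions 84, 106.
NdeI cuts at 2 sites.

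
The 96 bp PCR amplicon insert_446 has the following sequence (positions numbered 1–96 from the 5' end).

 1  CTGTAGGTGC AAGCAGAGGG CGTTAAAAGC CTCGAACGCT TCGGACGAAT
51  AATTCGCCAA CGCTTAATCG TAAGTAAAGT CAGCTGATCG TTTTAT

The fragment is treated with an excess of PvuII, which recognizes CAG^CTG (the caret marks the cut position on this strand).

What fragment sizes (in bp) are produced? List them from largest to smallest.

The PvuII site (CAGCTG) starts at position 81.
PvuII cuts after base 3 of each site, so after position 83.
Linear molecule, 1 cut → 2 fragments:
  1–83 → 83 bp
  84–96 → 13 bp
Sorted largest to smallest: 83, 13 bp.

83, 13 bp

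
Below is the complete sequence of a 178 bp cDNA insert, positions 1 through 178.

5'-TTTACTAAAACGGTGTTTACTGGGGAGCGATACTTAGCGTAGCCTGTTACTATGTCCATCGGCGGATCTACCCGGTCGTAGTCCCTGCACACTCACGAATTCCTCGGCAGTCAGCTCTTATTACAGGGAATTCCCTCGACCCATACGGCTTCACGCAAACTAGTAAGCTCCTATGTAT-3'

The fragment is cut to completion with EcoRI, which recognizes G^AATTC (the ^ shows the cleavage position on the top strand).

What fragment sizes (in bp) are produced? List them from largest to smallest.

97, 50, 31 bp

EcoRI sites (GAATTC) start at positions 97, 128.
EcoRI cuts after the first base of each site, so after positions 97, 128.
Linear molecule, 2 cuts → 3 fragments:
  1–97 → 97 bp
  98–128 → 31 bp
  129–178 → 50 bp
Sorted largest to smallest: 97, 50, 31 bp.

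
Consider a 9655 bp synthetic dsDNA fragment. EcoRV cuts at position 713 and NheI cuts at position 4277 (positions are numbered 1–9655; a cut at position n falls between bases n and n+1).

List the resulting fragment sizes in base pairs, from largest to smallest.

5378, 3564, 713 bp

Combined cut positions (sorted): 713, 4277.
Linear molecule, 2 cuts → 3 fragments:
  713 − 0 = 713 bp
  4277 − 713 = 3564 bp
  9655 − 4277 = 5378 bp
Sorted largest to smallest: 5378, 3564, 713 bp.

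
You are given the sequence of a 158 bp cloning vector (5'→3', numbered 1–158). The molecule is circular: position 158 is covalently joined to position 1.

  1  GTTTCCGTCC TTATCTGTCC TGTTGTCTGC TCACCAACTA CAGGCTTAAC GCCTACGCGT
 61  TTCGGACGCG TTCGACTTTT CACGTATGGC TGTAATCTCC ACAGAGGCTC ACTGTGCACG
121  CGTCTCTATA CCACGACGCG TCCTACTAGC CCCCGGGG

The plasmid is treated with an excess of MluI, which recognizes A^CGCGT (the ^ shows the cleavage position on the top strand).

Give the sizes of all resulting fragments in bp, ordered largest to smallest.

MluI sites (ACGCGT) start at positions 55, 66, 118, 136.
MluI cuts after the first base of each site, so after positions 55, 66, 118, 136.
Circular molecule, 4 cuts → 4 fragments:
  56–66 → 11 bp
  67–118 → 52 bp
  119–136 → 18 bp
  137–158 then 1–55 → 22 + 55 = 77 bp
Sorted largest to smallest: 77, 52, 18, 11 bp.

77, 52, 18, 11 bp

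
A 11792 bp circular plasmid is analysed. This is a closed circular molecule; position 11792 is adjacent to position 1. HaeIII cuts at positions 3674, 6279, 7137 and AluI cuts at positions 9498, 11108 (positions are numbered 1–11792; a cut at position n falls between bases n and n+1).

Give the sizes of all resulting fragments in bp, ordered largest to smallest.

Combined cut positions (sorted): 3674, 6279, 7137, 9498, 11108.
Circular molecule, 5 cuts → 5 fragments:
  6279 − 3674 = 2605 bp
  7137 − 6279 = 858 bp
  9498 − 7137 = 2361 bp
  11108 − 9498 = 1610 bp
  wrap: 11792 − 11108 + 3674 = 4358 bp
Sorted largest to smallest: 4358, 2605, 2361, 1610, 858 bp.

4358, 2605, 2361, 1610, 858 bp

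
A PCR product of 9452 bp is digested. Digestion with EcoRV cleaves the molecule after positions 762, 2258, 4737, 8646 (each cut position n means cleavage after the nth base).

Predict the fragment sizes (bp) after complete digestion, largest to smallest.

Linear molecule, 4 cuts → 5 fragments:
  762 − 0 = 762 bp
  2258 − 762 = 1496 bp
  4737 − 2258 = 2479 bp
  8646 − 4737 = 3909 bp
  9452 − 8646 = 806 bp
Sorted largest to smallest: 3909, 2479, 1496, 806, 762 bp.

3909, 2479, 1496, 806, 762 bp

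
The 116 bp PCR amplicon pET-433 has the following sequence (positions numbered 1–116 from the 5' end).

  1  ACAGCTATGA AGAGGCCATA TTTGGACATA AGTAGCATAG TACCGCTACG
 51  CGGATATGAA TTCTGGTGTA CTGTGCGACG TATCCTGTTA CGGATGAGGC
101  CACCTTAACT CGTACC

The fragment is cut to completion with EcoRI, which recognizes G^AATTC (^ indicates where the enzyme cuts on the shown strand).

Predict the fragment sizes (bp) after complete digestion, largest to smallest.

58, 58 bp

The EcoRI site (GAATTC) starts at position 58.
EcoRI cuts after the first base of each site, so after position 58.
Linear molecule, 1 cut → 2 fragments:
  1–58 → 58 bp
  59–116 → 58 bp
Sorted largest to smallest: 58, 58 bp.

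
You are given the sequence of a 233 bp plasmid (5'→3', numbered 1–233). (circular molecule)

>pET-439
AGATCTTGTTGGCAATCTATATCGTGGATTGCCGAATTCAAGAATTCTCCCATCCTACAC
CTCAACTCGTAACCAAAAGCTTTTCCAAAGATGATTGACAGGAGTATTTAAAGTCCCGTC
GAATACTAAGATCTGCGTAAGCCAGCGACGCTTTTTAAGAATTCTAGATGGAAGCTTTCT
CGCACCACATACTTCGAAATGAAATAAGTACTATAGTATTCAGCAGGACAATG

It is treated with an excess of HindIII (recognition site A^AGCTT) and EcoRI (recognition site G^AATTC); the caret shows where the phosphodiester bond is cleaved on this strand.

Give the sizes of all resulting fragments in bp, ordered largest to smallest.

95, 82, 35, 13, 8 bp

HindIII sites (AAGCTT) start at positions 77, 172.
HindIII cuts after the first base of each site, so after positions 77, 172.
EcoRI sites (GAATTC) start at positions 34, 42, 159.
EcoRI cuts after the first base of each site, so after positions 34, 42, 159.
Combined cut positions: 34, 42, 77, 159, 172.
Circular molecule, 5 cuts → 5 fragments:
  35–42 → 8 bp
  43–77 → 35 bp
  78–159 → 82 bp
  160–172 → 13 bp
  173–233 then 1–34 → 61 + 34 = 95 bp
Sorted largest to smallest: 95, 82, 35, 13, 8 bp.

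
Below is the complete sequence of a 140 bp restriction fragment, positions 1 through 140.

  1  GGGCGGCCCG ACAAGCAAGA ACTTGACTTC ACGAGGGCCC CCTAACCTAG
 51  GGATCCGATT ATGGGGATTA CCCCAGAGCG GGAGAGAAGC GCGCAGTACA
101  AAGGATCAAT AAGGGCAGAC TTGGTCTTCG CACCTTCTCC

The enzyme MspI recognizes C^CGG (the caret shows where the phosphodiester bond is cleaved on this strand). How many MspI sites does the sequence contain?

No occurrence of CCGG is present in the sequence.
MspI does not cut: 0 sites.

0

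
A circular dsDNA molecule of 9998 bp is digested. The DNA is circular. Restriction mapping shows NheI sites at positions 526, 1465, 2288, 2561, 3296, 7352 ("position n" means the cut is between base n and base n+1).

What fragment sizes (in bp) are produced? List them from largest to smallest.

4056, 3172, 939, 823, 735, 273 bp

Circular molecule, 6 cuts → 6 fragments:
  1465 − 526 = 939 bp
  2288 − 1465 = 823 bp
  2561 − 2288 = 273 bp
  3296 − 2561 = 735 bp
  7352 − 3296 = 4056 bp
  wrap: 9998 − 7352 + 526 = 3172 bp
Sorted largest to smallest: 4056, 3172, 939, 823, 735, 273 bp.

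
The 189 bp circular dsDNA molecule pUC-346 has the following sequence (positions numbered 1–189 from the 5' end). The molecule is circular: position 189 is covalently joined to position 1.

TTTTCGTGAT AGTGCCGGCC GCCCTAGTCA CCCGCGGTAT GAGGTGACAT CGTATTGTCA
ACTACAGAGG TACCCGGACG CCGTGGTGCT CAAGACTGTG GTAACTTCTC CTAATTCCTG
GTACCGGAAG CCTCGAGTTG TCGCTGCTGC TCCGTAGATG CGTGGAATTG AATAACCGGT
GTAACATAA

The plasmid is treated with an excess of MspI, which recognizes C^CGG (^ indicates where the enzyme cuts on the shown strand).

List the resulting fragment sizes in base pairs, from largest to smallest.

MspI sites (CCGG) start at positions 15, 74, 124, 176.
MspI cuts after the first base of each site, so after positions 15, 74, 124, 176.
Circular molecule, 4 cuts → 4 fragments:
  16–74 → 59 bp
  75–124 → 50 bp
  125–176 → 52 bp
  177–189 then 1–15 → 13 + 15 = 28 bp
Sorted largest to smallest: 59, 52, 50, 28 bp.

59, 52, 50, 28 bp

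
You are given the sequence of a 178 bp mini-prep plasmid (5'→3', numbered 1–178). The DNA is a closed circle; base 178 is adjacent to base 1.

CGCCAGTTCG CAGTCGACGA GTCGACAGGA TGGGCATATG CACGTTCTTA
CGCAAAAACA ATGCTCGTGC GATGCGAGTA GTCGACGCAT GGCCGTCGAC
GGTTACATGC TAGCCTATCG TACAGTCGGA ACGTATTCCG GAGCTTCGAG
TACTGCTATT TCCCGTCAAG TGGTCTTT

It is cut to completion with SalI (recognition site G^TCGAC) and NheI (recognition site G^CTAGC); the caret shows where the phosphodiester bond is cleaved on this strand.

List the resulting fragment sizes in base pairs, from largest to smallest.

SalI sites (GTCGAC) start at positions 13, 21, 81, 95.
SalI cuts after the first base of each site, so after positions 13, 21, 81, 95.
The NheI site (GCTAGC) starts at position 109.
NheI cuts after the first base of each site, so after position 109.
Combined cut positions: 13, 21, 81, 95, 109.
Circular molecule, 5 cuts → 5 fragments:
  14–21 → 8 bp
  22–81 → 60 bp
  82–95 → 14 bp
  96–109 → 14 bp
  110–178 then 1–13 → 69 + 13 = 82 bp
Sorted largest to smallest: 82, 60, 14, 14, 8 bp.

82, 60, 14, 14, 8 bp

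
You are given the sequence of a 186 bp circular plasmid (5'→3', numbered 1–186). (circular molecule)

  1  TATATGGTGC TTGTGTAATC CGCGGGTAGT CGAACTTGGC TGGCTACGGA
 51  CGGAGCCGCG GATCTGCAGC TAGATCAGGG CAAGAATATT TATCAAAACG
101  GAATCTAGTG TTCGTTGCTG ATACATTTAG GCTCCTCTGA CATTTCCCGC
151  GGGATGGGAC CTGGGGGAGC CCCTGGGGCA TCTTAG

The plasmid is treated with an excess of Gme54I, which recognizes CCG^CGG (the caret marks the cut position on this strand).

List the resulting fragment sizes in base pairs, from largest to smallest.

Gme54I sites (CCGCGG) start at positions 20, 56, 147.
Gme54I cuts after base 3 of each site, so after positions 22, 58, 149.
Circular molecule, 3 cuts → 3 fragments:
  23–58 → 36 bp
  59–149 → 91 bp
  150–186 then 1–22 → 37 + 22 = 59 bp
Sorted largest to smallest: 91, 59, 36 bp.

91, 59, 36 bp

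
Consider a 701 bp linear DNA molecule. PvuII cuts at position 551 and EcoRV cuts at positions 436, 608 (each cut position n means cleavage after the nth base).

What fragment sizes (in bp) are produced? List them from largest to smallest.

Combined cut positions (sorted): 436, 551, 608.
Linear molecule, 3 cuts → 4 fragments:
  436 − 0 = 436 bp
  551 − 436 = 115 bp
  608 − 551 = 57 bp
  701 − 608 = 93 bp
Sorted largest to smallest: 436, 115, 93, 57 bp.

436, 115, 93, 57 bp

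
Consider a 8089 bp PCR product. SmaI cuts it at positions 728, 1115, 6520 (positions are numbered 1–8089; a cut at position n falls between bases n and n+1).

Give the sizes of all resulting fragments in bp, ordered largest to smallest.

5405, 1569, 728, 387 bp

Linear molecule, 3 cuts → 4 fragments:
  728 − 0 = 728 bp
  1115 − 728 = 387 bp
  6520 − 1115 = 5405 bp
  8089 − 6520 = 1569 bp
Sorted largest to smallest: 5405, 1569, 728, 387 bp.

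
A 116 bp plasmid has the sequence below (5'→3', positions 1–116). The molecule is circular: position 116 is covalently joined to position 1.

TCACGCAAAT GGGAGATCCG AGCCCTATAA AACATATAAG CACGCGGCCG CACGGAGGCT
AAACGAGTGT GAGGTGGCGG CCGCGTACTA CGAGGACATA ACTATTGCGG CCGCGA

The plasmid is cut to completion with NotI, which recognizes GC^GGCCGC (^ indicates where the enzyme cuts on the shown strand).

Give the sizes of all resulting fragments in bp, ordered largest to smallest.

NotI sites (GCGGCCGC) start at positions 44, 77, 107.
NotI cuts after base 2 of each site, so after positions 45, 78, 108.
Circular molecule, 3 cuts → 3 fragments:
  46–78 → 33 bp
  79–108 → 30 bp
  109–116 then 1–45 → 8 + 45 = 53 bp
Sorted largest to smallest: 53, 33, 30 bp.

53, 33, 30 bp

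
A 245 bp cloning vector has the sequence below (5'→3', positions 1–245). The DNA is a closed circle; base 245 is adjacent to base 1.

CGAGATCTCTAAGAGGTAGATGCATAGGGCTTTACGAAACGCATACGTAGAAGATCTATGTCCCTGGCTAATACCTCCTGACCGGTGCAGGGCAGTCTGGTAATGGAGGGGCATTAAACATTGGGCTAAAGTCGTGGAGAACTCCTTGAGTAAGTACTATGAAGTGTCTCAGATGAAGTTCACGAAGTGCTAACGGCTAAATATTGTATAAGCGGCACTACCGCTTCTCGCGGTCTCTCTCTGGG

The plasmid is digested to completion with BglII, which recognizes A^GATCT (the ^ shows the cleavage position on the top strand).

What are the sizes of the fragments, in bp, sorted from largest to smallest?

BglII sites (AGATCT) start at positions 3, 52.
BglII cuts after the first base of each site, so after positions 3, 52.
Circular molecule, 2 cuts → 2 fragments:
  4–52 → 49 bp
  53–245 then 1–3 → 193 + 3 = 196 bp
Sorted largest to smallest: 196, 49 bp.

196, 49 bp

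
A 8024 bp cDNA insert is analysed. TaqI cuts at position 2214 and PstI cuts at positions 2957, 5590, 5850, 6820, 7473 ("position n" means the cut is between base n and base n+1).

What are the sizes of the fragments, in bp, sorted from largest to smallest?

2633, 2214, 970, 743, 653, 551, 260 bp

Combined cut positions (sorted): 2214, 2957, 5590, 5850, 6820, 7473.
Linear molecule, 6 cuts → 7 fragments:
  2214 − 0 = 2214 bp
  2957 − 2214 = 743 bp
  5590 − 2957 = 2633 bp
  5850 − 5590 = 260 bp
  6820 − 5850 = 970 bp
  7473 − 6820 = 653 bp
  8024 − 7473 = 551 bp
Sorted largest to smallest: 2633, 2214, 970, 743, 653, 551, 260 bp.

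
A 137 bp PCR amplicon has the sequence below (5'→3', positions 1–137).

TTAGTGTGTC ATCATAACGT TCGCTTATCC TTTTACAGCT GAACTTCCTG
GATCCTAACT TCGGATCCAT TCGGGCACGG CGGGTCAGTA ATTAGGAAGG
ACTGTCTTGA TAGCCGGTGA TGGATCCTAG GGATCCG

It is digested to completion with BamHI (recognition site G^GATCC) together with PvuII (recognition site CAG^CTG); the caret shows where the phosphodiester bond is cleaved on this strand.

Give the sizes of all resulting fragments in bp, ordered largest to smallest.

59, 38, 13, 12, 9, 6 bp

BamHI sites (GGATCC) start at positions 50, 63, 122, 131.
BamHI cuts after the first base of each site, so after positions 50, 63, 122, 131.
The PvuII site (CAGCTG) starts at position 36.
PvuII cuts after base 3 of each site, so after position 38.
Combined cut positions: 38, 50, 63, 122, 131.
Linear molecule, 5 cuts → 6 fragments:
  1–38 → 38 bp
  39–50 → 12 bp
  51–63 → 13 bp
  64–122 → 59 bp
  123–131 → 9 bp
  132–137 → 6 bp
Sorted largest to smallest: 59, 38, 13, 12, 9, 6 bp.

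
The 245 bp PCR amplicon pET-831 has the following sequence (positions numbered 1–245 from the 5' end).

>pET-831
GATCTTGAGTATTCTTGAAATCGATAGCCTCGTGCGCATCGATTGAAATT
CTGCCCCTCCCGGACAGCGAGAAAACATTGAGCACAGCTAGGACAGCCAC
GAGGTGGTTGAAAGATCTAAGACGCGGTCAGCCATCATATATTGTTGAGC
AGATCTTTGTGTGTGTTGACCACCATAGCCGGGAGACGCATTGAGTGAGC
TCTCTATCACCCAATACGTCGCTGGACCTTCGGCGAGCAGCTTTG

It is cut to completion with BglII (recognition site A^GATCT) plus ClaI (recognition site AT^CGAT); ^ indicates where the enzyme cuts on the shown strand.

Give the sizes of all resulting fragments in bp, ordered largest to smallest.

94, 74, 38, 21, 18 bp

BglII sites (AGATCT) start at positions 113, 151.
BglII cuts after the first base of each site, so after positions 113, 151.
ClaI sites (ATCGAT) start at positions 20, 38.
ClaI cuts after base 2 of each site, so after positions 21, 39.
Combined cut positions: 21, 39, 113, 151.
Linear molecule, 4 cuts → 5 fragments:
  1–21 → 21 bp
  22–39 → 18 bp
  40–113 → 74 bp
  114–151 → 38 bp
  152–245 → 94 bp
Sorted largest to smallest: 94, 74, 38, 21, 18 bp.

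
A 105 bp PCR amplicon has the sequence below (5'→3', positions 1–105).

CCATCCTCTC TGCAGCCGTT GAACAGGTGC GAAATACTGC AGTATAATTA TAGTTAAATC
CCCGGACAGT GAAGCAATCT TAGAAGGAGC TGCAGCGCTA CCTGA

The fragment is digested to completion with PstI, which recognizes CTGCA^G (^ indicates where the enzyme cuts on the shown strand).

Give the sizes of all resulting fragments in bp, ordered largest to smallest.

53, 27, 14, 11 bp

PstI sites (CTGCAG) start at positions 10, 37, 90.
PstI cuts after base 5 of each site (before the last base), so after positions 14, 41, 94.
Linear molecule, 3 cuts → 4 fragments:
  1–14 → 14 bp
  15–41 → 27 bp
  42–94 → 53 bp
  95–105 → 11 bp
Sorted largest to smallest: 53, 27, 14, 11 bp.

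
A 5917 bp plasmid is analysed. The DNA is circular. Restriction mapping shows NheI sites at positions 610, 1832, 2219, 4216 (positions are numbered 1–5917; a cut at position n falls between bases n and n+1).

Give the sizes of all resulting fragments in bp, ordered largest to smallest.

2311, 1997, 1222, 387 bp

Circular molecule, 4 cuts → 4 fragments:
  1832 − 610 = 1222 bp
  2219 − 1832 = 387 bp
  4216 − 2219 = 1997 bp
  wrap: 5917 − 4216 + 610 = 2311 bp
Sorted largest to smallest: 2311, 1997, 1222, 387 bp.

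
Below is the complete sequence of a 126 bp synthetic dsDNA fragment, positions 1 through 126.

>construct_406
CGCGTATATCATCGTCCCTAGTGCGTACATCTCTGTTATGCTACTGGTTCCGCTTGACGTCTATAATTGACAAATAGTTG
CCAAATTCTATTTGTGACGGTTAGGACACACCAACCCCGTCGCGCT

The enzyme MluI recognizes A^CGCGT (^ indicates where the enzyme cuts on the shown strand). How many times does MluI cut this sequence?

0

No occurrence of ACGCGT is present in the sequence.
MluI does not cut: 0 sites.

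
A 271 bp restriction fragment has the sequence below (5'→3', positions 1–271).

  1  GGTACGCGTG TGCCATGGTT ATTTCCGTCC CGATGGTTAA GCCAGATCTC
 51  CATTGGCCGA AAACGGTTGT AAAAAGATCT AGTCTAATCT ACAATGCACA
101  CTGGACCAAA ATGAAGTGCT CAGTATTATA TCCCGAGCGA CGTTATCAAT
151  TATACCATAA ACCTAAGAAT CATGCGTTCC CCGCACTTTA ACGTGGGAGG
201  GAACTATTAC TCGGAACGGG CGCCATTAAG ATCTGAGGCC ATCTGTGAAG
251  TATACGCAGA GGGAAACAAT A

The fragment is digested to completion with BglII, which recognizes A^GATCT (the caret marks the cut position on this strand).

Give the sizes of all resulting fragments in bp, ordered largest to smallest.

154, 44, 42, 31 bp

BglII sites (AGATCT) start at positions 44, 75, 229.
BglII cuts after the first base of each site, so after positions 44, 75, 229.
Linear molecule, 3 cuts → 4 fragments:
  1–44 → 44 bp
  45–75 → 31 bp
  76–229 → 154 bp
  230–271 → 42 bp
Sorted largest to smallest: 154, 44, 42, 31 bp.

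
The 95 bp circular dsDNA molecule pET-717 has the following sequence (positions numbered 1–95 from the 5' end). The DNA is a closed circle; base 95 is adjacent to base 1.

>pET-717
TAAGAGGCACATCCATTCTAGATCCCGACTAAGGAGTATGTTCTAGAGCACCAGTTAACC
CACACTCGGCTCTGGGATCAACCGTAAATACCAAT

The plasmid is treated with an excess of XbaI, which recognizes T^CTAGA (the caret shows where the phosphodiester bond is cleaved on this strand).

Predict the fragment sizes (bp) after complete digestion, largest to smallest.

70, 25 bp

XbaI sites (TCTAGA) start at positions 17, 42.
XbaI cuts after the first base of each site, so after positions 17, 42.
Circular molecule, 2 cuts → 2 fragments:
  18–42 → 25 bp
  43–95 then 1–17 → 53 + 17 = 70 bp
Sorted largest to smallest: 70, 25 bp.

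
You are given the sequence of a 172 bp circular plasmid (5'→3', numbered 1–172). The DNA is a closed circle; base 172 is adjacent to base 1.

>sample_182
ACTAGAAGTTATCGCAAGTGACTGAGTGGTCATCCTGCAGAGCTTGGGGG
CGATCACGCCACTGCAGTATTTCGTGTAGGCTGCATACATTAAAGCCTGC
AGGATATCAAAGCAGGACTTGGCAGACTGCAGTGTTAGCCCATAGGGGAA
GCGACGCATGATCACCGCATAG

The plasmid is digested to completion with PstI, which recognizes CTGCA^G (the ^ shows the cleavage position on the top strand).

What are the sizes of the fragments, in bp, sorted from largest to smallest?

PstI sites (CTGCAG) start at positions 35, 62, 97, 127.
PstI cuts after base 5 of each site (before the last base), so after positions 39, 66, 101, 131.
Circular molecule, 4 cuts → 4 fragments:
  40–66 → 27 bp
  67–101 → 35 bp
  102–131 → 30 bp
  132–172 then 1–39 → 41 + 39 = 80 bp
Sorted largest to smallest: 80, 35, 30, 27 bp.

80, 35, 30, 27 bp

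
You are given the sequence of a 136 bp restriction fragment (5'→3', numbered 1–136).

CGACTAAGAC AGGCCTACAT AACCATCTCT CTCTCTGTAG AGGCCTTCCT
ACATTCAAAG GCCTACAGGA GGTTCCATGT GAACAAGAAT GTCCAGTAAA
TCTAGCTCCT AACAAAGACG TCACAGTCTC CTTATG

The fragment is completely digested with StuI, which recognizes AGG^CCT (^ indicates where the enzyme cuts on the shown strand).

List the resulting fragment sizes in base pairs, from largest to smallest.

75, 30, 18, 13 bp

StuI sites (AGGCCT) start at positions 11, 41, 59.
StuI cuts after base 3 of each site, so after positions 13, 43, 61.
Linear molecule, 3 cuts → 4 fragments:
  1–13 → 13 bp
  14–43 → 30 bp
  44–61 → 18 bp
  62–136 → 75 bp
Sorted largest to smallest: 75, 30, 18, 13 bp.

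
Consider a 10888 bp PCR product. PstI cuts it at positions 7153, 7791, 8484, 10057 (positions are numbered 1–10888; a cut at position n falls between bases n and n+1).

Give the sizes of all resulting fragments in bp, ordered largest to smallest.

7153, 1573, 831, 693, 638 bp

Linear molecule, 4 cuts → 5 fragments:
  7153 − 0 = 7153 bp
  7791 − 7153 = 638 bp
  8484 − 7791 = 693 bp
  10057 − 8484 = 1573 bp
  10888 − 10057 = 831 bp
Sorted largest to smallest: 7153, 1573, 831, 693, 638 bp.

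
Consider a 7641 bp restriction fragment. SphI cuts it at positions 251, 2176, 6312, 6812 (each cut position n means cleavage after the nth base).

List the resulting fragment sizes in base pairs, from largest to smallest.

4136, 1925, 829, 500, 251 bp

Linear molecule, 4 cuts → 5 fragments:
  251 − 0 = 251 bp
  2176 − 251 = 1925 bp
  6312 − 2176 = 4136 bp
  6812 − 6312 = 500 bp
  7641 − 6812 = 829 bp
Sorted largest to smallest: 4136, 1925, 829, 500, 251 bp.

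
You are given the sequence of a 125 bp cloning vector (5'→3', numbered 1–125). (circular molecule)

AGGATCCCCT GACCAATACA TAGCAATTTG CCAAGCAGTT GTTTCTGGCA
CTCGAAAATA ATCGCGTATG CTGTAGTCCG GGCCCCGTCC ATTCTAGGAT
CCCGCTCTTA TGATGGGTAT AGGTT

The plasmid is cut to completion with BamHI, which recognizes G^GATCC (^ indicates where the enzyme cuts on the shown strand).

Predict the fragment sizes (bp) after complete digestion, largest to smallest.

95, 30 bp

BamHI sites (GGATCC) start at positions 2, 97.
BamHI cuts after the first base of each site, so after positions 2, 97.
Circular molecule, 2 cuts → 2 fragments:
  3–97 → 95 bp
  98–125 then 1–2 → 28 + 2 = 30 bp
Sorted largest to smallest: 95, 30 bp.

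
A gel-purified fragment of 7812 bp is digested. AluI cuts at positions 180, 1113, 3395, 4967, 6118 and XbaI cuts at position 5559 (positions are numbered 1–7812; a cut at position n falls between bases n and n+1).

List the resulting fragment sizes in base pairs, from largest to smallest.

2282, 1694, 1572, 933, 592, 559, 180 bp

Combined cut positions (sorted): 180, 1113, 3395, 4967, 5559, 6118.
Linear molecule, 6 cuts → 7 fragments:
  180 − 0 = 180 bp
  1113 − 180 = 933 bp
  3395 − 1113 = 2282 bp
  4967 − 3395 = 1572 bp
  5559 − 4967 = 592 bp
  6118 − 5559 = 559 bp
  7812 − 6118 = 1694 bp
Sorted largest to smallest: 2282, 1694, 1572, 933, 592, 559, 180 bp.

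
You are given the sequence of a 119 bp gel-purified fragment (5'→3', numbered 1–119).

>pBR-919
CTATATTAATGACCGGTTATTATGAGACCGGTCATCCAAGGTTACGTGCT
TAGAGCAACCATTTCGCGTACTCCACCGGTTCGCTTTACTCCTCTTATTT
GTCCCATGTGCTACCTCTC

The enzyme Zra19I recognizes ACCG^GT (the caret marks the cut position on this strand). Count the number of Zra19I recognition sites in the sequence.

3

ACCGGT occurs starting at positions 12, 27, 75.
Zra19I cuts at 3 sites.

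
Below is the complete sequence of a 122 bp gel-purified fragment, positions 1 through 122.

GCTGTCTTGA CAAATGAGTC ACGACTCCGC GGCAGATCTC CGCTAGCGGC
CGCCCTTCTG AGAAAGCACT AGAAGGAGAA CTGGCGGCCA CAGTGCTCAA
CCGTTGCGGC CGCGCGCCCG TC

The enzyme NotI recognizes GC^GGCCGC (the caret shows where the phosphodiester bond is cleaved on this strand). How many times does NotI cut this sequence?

2

GCGGCCGC occurs starting at positions 46, 106.
NotI cuts at 2 sites.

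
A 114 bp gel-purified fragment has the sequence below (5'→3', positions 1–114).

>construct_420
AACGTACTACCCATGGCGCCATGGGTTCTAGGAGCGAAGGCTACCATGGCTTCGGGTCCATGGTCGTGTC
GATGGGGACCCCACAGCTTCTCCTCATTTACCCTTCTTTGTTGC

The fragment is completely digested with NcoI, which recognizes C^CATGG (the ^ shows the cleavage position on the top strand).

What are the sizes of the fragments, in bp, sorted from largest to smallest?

NcoI sites (CCATGG) start at positions 11, 19, 44, 58.
NcoI cuts after the first base of each site, so after positions 11, 19, 44, 58.
Linear molecule, 4 cuts → 5 fragments:
  1–11 → 11 bp
  12–19 → 8 bp
  20–44 → 25 bp
  45–58 → 14 bp
  59–114 → 56 bp
Sorted largest to smallest: 56, 25, 14, 11, 8 bp.

56, 25, 14, 11, 8 bp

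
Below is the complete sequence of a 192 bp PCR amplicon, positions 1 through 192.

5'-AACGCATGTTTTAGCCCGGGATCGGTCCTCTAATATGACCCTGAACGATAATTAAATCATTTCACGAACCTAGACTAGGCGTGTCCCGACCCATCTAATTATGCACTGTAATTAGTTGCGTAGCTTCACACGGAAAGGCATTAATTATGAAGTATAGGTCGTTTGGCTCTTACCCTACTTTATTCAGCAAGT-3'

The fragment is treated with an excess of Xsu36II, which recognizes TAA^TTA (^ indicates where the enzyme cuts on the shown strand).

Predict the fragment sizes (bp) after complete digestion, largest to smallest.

Xsu36II sites (TAATTA) start at positions 49, 96, 109, 142.
Xsu36II cuts after base 3 of each site, so after positions 51, 98, 111, 144.
Linear molecule, 4 cuts → 5 fragments:
  1–51 → 51 bp
  52–98 → 47 bp
  99–111 → 13 bp
  112–144 → 33 bp
  145–192 → 48 bp
Sorted largest to smallest: 51, 48, 47, 33, 13 bp.

51, 48, 47, 33, 13 bp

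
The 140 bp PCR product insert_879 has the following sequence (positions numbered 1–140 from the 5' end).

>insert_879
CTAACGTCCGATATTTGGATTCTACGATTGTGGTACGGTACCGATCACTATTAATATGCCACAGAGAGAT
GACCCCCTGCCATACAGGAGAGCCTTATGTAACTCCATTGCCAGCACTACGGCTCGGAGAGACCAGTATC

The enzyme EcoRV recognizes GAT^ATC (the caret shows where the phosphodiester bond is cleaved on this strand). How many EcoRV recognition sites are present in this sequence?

0

No occurrence of GATATC is present in the sequence.
EcoRV does not cut: 0 sites.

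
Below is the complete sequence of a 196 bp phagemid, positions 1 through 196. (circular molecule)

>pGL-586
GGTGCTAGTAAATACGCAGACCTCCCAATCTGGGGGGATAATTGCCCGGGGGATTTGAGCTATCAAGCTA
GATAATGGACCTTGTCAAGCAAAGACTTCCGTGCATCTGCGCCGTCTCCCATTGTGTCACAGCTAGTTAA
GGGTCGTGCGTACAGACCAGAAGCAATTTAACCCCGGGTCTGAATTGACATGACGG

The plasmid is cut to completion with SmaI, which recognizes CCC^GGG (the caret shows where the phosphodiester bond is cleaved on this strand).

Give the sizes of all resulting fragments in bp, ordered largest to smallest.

128, 68 bp

SmaI sites (CCCGGG) start at positions 45, 173.
SmaI cuts after base 3 of each site, so after positions 47, 175.
Circular molecule, 2 cuts → 2 fragments:
  48–175 → 128 bp
  176–196 then 1–47 → 21 + 47 = 68 bp
Sorted largest to smallest: 128, 68 bp.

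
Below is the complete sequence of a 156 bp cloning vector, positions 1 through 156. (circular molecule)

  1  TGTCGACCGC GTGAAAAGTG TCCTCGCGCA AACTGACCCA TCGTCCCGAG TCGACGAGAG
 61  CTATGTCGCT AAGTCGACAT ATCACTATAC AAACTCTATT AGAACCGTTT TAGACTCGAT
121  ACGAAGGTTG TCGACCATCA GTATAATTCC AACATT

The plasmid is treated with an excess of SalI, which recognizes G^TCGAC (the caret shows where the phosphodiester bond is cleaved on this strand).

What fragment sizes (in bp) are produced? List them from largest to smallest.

57, 48, 28, 23 bp

SalI sites (GTCGAC) start at positions 2, 50, 73, 130.
SalI cuts after the first base of each site, so after positions 2, 50, 73, 130.
Circular molecule, 4 cuts → 4 fragments:
  3–50 → 48 bp
  51–73 → 23 bp
  74–130 → 57 bp
  131–156 then 1–2 → 26 + 2 = 28 bp
Sorted largest to smallest: 57, 48, 28, 23 bp.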